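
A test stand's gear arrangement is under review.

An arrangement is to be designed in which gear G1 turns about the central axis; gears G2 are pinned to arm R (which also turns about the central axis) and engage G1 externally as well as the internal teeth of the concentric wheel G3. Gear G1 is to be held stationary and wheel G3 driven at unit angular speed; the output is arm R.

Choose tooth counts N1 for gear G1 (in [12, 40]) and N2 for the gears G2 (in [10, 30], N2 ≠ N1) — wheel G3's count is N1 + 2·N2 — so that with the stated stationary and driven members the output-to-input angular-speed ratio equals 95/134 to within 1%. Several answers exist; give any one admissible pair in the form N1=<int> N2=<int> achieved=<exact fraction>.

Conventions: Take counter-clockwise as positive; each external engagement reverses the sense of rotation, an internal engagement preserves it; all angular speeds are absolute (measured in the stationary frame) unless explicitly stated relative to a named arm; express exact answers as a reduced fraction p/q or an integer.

class = planetary set [ratio 95/134 wanted; Willis about the carrier]
Willis with ω_sun = 0: ω_arm/ω_ring = N3/(N1+N3); set equal to 95/134  ⇒  N3/N1 = (95/134)/(1 − 95/134) = 95/39
N3 = N1 + 2·N2  ⇒  N2/N1 = (N3/N1 − 1)/2 = (95/39 − 1)/2 = 28/39
smallest multiple with N1 ≥ 12 and N2 ≥ 10: k = 1  ⇒  N1 = 1·39 = 39, N2 = 1·28 = 28 (N1 ≤ 40, N2 ≤ 30, N2 ≠ N1 ✓), N3 = 39 + 2·28 = 95
check: N3/(N1+N3) with N1 = 39, N3 = 95 gives 95/134; |achieved − target| = 0 ≤ 19/2680 ✓

N1=39 N2=28 achieved=95/134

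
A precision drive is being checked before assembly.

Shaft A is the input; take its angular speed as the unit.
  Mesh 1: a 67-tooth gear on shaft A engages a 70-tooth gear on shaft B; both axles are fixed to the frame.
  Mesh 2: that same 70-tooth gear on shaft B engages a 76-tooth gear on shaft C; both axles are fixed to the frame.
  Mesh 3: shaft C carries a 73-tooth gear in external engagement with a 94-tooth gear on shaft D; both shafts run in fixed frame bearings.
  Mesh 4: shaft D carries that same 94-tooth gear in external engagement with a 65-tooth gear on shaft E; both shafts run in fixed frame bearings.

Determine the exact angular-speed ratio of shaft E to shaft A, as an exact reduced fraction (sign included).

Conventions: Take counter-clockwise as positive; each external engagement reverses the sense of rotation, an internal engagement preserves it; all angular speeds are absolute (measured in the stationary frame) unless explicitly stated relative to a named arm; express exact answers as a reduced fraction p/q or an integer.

class = fixed-axis compound train [4 meshes; 4 ratios multiply, 4 sense flips]
mesh 1 [67T→70T]: running ratio 67/70, sense −
mesh 2 [70T→76T]: running ratio 67/76, sense +
mesh 3 [73T→94T]: running ratio 4891/7144, sense −
mesh 4 [94T→65T]: running ratio 4891/4940, sense +
ω_out/ω_in = 4891/4940

4891/4940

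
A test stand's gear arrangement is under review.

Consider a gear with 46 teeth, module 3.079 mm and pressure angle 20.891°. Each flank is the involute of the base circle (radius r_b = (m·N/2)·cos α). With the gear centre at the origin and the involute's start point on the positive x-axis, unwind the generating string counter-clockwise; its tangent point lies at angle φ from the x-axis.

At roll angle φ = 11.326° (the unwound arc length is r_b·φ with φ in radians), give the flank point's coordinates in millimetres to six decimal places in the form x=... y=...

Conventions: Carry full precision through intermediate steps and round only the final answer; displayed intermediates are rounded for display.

topology: single-mesh involute geometry — m = 3.079, N = 46
pitch radius r_p = m·N/2 = 3.079·46/2 = 70.817000
base radius r_b = r_p·cos α = 70.817000·cos 20.891° = 66.161526
roll angle φ = 11.326° = 0.19767599 rad
x = r_b·(cos φ + φ·sin φ) = 67.441582
y = r_b·(sin φ − φ·cos φ) = 0.169687

x=67.441582 y=0.169687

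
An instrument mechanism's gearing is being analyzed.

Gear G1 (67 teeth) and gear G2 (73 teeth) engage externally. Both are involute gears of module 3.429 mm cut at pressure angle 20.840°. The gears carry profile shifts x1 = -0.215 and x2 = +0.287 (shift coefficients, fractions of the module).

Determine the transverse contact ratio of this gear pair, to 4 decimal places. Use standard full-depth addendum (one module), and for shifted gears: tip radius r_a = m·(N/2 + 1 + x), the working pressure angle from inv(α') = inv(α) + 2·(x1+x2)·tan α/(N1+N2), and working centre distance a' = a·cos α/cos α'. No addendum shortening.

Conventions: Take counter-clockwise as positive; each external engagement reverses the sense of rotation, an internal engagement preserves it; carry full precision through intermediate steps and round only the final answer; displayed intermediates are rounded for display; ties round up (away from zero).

class = single-mesh tooth geometry [involute pair 67T × 73T, m = 3.429]
base radii: r_b1 = 107.356324, r_b2 = 116.970323
tip radii: r_a1 = 117.563265, r_a2 = 129.571623
inv(α') = inv(20.840°) + 2·(-0.215+0.287)·tan α/(67+73) = 0.01732837  ⇒  α' = 20.99357°
a' = a·cos α / cos α' = 240.0300·cos 20.840°/cos 20.99357° = 240.276021
action lengths: √(r_a1²−r_b1²) = 47.913892, √(r_a2²−r_b2²) = 55.738219
base pitch p_b = π·m·cos α = 10.067756
CR = (47.913892 + 55.738219 − 240.276021·sin 20.99357°)/10.067756 = 1.745180
contact ratio ≈ 1.7452

1.7452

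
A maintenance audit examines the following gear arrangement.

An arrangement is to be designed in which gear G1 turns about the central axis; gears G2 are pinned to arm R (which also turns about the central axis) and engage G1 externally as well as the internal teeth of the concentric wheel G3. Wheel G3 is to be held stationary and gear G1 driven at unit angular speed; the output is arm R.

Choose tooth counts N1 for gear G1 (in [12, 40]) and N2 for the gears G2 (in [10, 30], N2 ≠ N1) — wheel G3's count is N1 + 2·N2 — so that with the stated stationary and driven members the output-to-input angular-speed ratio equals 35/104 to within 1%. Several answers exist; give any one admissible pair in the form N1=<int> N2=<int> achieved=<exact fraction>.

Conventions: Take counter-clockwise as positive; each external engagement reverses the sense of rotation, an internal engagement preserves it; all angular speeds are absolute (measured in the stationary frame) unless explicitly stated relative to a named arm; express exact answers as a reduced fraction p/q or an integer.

planetary set to be sized for 35/104 (Willis relation)
Willis with ω_ring = 0: ω_arm/ω_sun = N1/(N1+N3); set equal to 35/104  ⇒  N3/N1 = 1/(35/104) − 1 = 69/35
N3 = N1 + 2·N2  ⇒  N2/N1 = (N3/N1 − 1)/2 = (69/35 − 1)/2 = 17/35
smallest multiple with N1 ≥ 12 and N2 ≥ 10: k = 1  ⇒  N1 = 1·35 = 35, N2 = 1·17 = 17 (N1 ≤ 40, N2 ≤ 30, N2 ≠ N1 ✓), N3 = 35 + 2·17 = 69
check: N1/(N1+N3) with N1 = 35, N3 = 69 gives 35/104; |achieved − target| = 0 ≤ 7/2080 ✓

N1=35 N2=17 achieved=35/104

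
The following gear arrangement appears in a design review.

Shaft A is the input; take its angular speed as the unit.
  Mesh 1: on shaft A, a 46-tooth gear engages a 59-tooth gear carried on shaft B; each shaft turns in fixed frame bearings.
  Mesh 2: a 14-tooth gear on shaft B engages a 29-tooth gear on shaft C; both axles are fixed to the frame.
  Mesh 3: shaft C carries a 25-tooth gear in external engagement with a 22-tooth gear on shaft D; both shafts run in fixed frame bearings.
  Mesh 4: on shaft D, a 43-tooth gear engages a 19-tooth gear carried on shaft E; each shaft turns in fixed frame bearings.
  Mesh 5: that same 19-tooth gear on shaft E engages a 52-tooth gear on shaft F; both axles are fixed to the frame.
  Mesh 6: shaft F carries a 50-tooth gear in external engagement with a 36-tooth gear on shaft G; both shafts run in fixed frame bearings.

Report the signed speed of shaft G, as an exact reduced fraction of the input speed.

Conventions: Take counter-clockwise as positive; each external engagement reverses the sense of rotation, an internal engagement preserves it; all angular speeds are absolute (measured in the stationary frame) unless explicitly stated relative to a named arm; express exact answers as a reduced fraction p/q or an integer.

6-mesh fixed-axis compound train (all bearings frame-fixed)
mesh 1 [46T→59T]: |ω|/ω_in = 1×46/59 = 46/59, sense flips to −
mesh 2 [14T→29T]: |ω|/ω_in = (46/59)×14/29 = 644/1711, sense flips to +
mesh 3 [25T→22T]: |ω|/ω_in = (644/1711)×25/22 = 8050/18821, sense flips to −
mesh 4 [43T→19T]: |ω|/ω_in = (8050/18821)×43/19 = 346150/357599, sense flips to +
mesh 5 [19T→52T]: |ω|/ω_in = (346150/357599)×19/52 = 173075/489346, sense flips to −
mesh 6 [50T→36T]: |ω|/ω_in = (173075/489346)×50/36 = 4326875/8808228, sense flips to +
signed output speed (× input speed) = 4326875/8808228

4326875/8808228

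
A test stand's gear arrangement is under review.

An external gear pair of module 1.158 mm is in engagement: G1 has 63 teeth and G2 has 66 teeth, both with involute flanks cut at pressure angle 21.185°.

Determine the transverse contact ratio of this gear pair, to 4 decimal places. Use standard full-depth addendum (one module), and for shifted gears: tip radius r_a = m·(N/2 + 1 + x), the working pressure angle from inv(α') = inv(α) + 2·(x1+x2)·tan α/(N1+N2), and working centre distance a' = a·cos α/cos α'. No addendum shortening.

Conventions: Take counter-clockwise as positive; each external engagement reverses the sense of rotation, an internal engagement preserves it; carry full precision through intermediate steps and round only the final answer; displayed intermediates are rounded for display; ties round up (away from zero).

1.7304

recognized (one external pair, fixed centres): single-mesh tooth geometry, m = 1.158, N1 = 63, N2 = 66
base radii: r_b1 = 34.011828, r_b2 = 35.631438
tip radii: r_a1 = 37.635000, r_a2 = 39.372000
no profile shift: α' = α, a' = a
action lengths: √(r_a1²−r_b1²) = 16.111760, √(r_a2²−r_b2²) = 16.749776
base pitch p_b = π·m·cos α = 3.392105
CR = (16.111760 + 16.749776 − 74.691000·sin 21.18500°)/3.392105 = 1.730391
contact ratio ≈ 1.7304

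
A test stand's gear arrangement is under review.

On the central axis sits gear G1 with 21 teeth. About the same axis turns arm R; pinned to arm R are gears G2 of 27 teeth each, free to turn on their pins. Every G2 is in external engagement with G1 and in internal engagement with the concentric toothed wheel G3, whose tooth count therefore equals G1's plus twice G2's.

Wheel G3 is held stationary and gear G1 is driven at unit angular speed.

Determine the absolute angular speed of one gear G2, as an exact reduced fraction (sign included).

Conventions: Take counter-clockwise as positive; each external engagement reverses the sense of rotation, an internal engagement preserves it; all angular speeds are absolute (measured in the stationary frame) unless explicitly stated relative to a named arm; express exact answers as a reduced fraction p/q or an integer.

-7/18

recognized (axles ride arm R): planetary set, 21/27/75 teeth
ring teeth: 21 + 2·27 = 75
21(ω_sun−ω_arm) = −75(ω_ring−ω_arm),  ω_ring = 0, ω_sun = 1
21(1−ω_arm) = −75(0−ω_arm)  ⇒  96·ω_arm = 21  ⇒  ω_arm = 7/32
sun–planet mesh: 21·(1−7/32) = −27·(ω_p−ω_arm)  ⇒  ω_p−ω_arm = -175/288
ω_p = 7/32 − 175/288 = -7/18
exact speed ratio = -7/18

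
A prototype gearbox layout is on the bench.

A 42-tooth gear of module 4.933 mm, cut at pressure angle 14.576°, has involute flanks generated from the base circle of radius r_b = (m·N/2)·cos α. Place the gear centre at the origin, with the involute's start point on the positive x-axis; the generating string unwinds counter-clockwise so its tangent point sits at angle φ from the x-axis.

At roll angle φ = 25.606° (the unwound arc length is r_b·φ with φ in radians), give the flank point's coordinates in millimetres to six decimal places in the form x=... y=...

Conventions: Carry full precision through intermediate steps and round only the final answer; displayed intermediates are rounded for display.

topology: single-mesh involute geometry — m = 4.933, N = 42
pitch radius r_p = m·N/2 = 4.933·42/2 = 103.593000
base radius r_b = r_p·cos α = 103.593000·cos 14.576° = 100.258825
roll angle φ = 25.606° = 0.44690901 rad
x = r_b·(cos φ + φ·sin φ) = 109.776645
y = r_b·(sin φ − φ·cos φ) = 2.923881

x=109.776645 y=2.923881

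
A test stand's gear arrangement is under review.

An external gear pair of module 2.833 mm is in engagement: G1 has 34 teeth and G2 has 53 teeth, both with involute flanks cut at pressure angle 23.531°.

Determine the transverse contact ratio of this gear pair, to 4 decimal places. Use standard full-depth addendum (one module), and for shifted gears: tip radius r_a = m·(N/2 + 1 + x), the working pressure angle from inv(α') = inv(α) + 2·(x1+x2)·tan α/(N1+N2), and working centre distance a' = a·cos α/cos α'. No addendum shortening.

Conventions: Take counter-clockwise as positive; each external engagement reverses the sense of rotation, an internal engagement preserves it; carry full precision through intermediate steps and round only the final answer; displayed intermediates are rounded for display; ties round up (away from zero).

1.5686

single-mesh involute tooth geometry (34T engaging 53T at module 2.833)
base radii: r_b1 = 44.156133, r_b2 = 68.831620
tip radii: r_a1 = 50.994000, r_a2 = 77.907500
no profile shift: α' = α, a' = a
action lengths: √(r_a1²−r_b1²) = 25.507331, √(r_a2²−r_b2²) = 36.493653
base pitch p_b = π·m·cos α = 8.160034
CR = (25.507331 + 36.493653 − 123.235500·sin 23.53100°)/8.160034 = 1.568597
contact ratio ≈ 1.5686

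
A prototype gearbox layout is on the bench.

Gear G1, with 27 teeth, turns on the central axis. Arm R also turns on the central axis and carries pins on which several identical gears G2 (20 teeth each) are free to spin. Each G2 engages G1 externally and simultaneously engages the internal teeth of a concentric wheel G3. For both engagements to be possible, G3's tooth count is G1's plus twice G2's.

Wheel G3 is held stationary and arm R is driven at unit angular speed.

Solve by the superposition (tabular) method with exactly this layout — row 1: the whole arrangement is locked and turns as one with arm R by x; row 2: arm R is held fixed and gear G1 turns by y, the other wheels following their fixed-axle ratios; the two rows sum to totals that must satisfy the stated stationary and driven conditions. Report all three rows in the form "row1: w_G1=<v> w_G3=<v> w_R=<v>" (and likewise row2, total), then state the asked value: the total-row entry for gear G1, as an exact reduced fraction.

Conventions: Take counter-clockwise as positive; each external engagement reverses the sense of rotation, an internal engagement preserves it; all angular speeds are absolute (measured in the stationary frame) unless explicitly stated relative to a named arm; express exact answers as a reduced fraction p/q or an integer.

row1: w_G1=1 w_G3=1 w_R=1
row2: w_G1=67/27 w_G3=-1 w_R=0
total: w_G1=94/27 w_G3=0 w_R=1
asked value: 94/27

recognized (axles ride arm R): planetary set, 27/20/67 teeth
row 1: whole set turns with the arm by x
row 2: sun turns y, ring = −(27/67)·y, arm 0
boundary: total ω_ring = x − (27/67)·y = 0 and total ω_arm = x = 1  ⇒  y = 67/27, x = 1
row 2 ring = −(27/67)·67/27 = -1
totals (row 1 + row 2): sun 1 + 67/27 = 94/27, ring 1 + (-1) = 0, arm 1 + 0 = 1
asked cell (total, sun) = 94/27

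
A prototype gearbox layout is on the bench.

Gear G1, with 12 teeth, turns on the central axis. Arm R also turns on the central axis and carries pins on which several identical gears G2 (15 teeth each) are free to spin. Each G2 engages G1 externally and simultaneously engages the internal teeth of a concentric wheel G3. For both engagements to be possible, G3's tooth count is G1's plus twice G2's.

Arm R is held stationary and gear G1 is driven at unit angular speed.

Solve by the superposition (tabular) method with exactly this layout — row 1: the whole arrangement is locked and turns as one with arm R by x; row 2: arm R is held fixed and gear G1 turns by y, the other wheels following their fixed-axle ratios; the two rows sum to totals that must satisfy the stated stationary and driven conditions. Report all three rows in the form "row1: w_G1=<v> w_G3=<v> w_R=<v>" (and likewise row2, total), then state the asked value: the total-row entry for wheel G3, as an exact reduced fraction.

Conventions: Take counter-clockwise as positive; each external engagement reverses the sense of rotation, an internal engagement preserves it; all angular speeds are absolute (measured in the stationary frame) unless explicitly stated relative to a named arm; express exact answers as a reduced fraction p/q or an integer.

topology: planetary set — G1 12T / G2 15T / G3 42T, arm = carrier (Willis)
row 1 — lock + rotate with arm: ω_sun = ω_ring = ω_arm = x
row 2 — arm fixed, fixed-axis ratios: sun y, ring −(12/42)·y, arm 0
boundary: total ω_arm = x = 0 and total ω_sun = x + y = 1  ⇒  y = 1, x = 0
row 2 ring = −(12/42)·1 = -2/7
totals (row 1 + row 2): sun 0 + 1 = 1, ring 0 + (-2/7) = -2/7, arm 0 + 0 = 0
asked cell (total, ring) = -2/7

row1: w_G1=0 w_G3=0 w_R=0
row2: w_G1=1 w_G3=-2/7 w_R=0
total: w_G1=1 w_G3=-2/7 w_R=0
asked value: -2/7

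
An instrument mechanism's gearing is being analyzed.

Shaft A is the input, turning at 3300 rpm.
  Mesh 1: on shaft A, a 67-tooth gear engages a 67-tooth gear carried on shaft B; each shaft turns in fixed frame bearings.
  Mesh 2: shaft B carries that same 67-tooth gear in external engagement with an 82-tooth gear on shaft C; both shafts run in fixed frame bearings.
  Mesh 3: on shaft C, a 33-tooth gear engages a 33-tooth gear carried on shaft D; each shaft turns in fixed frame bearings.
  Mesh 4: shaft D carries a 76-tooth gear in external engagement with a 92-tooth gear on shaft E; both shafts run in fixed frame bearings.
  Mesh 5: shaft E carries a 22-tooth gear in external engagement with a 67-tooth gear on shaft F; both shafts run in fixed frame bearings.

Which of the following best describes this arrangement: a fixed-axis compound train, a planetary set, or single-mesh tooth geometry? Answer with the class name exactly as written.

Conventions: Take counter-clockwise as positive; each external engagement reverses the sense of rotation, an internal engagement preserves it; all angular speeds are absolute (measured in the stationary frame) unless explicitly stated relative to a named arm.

recognized (6 fixed axles, 5 meshes): fixed-axis compound train
classification: fixed-axis compound train

fixed-axis compound train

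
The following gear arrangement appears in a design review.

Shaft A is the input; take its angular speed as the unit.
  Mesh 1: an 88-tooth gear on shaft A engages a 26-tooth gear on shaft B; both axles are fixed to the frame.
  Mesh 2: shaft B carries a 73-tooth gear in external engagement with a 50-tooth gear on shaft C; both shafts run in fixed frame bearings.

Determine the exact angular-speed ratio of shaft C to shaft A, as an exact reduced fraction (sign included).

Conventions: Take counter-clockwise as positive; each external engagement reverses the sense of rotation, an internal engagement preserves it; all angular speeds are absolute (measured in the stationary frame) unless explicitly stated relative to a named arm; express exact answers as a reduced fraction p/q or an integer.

1606/325

class = fixed-axis compound train [2 meshes; 2 ratios multiply, 2 sense flips]
mesh 1 [88T→26T]: running ratio 44/13, sense −
mesh 2 [73T→50T]: running ratio 1606/325, sense +
ω_out/ω_in = 1606/325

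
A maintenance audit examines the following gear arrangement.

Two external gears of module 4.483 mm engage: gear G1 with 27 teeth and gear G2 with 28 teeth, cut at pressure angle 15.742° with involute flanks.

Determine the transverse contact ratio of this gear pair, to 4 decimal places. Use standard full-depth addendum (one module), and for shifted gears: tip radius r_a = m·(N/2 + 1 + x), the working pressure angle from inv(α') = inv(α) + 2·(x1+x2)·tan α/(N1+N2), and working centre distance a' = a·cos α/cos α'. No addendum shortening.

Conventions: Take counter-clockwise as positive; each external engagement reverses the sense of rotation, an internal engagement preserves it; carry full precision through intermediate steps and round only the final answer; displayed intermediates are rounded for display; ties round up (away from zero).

1.8402

class = single-mesh tooth geometry [involute pair 27T × 28T, m = 4.483]
base radii: r_b1 = 58.250565, r_b2 = 60.407994
tip radii: r_a1 = 65.003500, r_a2 = 67.245000
no profile shift: α' = α, a' = a
action lengths: √(r_a1²−r_b1²) = 28.850072, √(r_a2²−r_b2²) = 29.542585
base pitch p_b = π·m·cos α = 13.555522
CR = (28.850072 + 29.542585 − 123.282500·sin 15.74200°)/13.555522 = 1.840237
contact ratio ≈ 1.8402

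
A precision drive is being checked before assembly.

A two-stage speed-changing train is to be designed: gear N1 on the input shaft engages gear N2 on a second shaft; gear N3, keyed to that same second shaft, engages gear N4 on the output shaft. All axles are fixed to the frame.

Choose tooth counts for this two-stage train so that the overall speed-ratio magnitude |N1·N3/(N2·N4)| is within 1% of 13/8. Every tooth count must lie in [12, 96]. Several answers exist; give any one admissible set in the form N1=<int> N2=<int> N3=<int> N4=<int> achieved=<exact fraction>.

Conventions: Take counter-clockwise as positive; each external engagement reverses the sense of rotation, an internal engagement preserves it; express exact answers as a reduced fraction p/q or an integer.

N1=13 N2=12 N3=18 N4=12 achieved=13/8

class = fixed-axis compound train [2-stage, 13/8 wanted]
target = 13/8 in lowest terms: an exact hit needs N1·N3 = k·13 and N2·N4 = k·8 for one integer k, every count in [12, 96]; additionally prefer no 1:1 stage (N1 ≠ N2, N3 ≠ N4)
k = 1…17: no 1:1-free in-range split of k·13 and k·8 into factor pairs; take k = 18
k = 18: N1·N3 = 234 = 13·18, N2·N4 = 144 = 12·12
achieved = 13·18/(12·12) = 13/8; |achieved − target| = 0 ≤ 13/800 ✓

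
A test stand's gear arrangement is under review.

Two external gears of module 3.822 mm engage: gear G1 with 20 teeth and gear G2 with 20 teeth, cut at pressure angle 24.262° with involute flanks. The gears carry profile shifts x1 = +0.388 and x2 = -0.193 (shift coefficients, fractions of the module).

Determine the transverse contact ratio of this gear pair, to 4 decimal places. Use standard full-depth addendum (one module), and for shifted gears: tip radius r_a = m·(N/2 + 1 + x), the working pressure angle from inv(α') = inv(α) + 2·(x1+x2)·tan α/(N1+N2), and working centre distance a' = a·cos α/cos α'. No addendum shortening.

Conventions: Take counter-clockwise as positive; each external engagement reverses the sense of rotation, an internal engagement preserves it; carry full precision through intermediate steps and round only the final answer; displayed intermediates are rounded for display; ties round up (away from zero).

1.3811

topology: single-mesh involute geometry — m = 3.822, 20T/20T pair
base radii: r_b1 = 34.844257, r_b2 = 34.844257
tip radii: r_a1 = 43.524936, r_a2 = 41.304354
inv(α') = inv(24.262°) + 2·(+0.388-0.193)·tan α/(20+20) = 0.03166184  ⇒  α' = 25.43566°
a' = a·cos α / cos α' = 76.4400·cos 24.262°/cos 25.43566° = 77.168611
action lengths: √(r_a1²−r_b1²) = 26.082519, √(r_a2²−r_b2²) = 22.179437
base pitch p_b = π·m·cos α = 10.946646
CR = (26.082519 + 22.179437 − 77.168611·sin 25.43566°)/10.946646 = 1.381085
contact ratio ≈ 1.3811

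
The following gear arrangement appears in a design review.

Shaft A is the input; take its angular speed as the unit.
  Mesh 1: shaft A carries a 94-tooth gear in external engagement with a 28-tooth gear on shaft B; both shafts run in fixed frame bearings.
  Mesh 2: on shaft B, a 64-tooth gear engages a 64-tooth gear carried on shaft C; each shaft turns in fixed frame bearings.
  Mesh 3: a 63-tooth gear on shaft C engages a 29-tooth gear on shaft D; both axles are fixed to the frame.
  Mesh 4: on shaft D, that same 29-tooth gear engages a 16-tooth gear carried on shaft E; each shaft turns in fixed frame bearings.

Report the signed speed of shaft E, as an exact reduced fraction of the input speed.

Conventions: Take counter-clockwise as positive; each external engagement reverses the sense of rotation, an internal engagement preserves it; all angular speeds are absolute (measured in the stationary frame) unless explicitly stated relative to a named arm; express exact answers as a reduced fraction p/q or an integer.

423/32

4-mesh fixed-axis compound train (all bearings frame-fixed)
mesh 1 [94T→28T]: |ω|/ω_in = 1×94/28 = 47/14, sense flips to −
mesh 2 [64T→64T]: |ω|/ω_in = (47/14)×64/64 = 47/14, sense flips to +
mesh 3 [63T→29T]: |ω|/ω_in = (47/14)×63/29 = 423/58, sense flips to −
mesh 4 [29T→16T]: |ω|/ω_in = (423/58)×29/16 = 423/32, sense flips to +
signed output speed (× input speed) = 423/32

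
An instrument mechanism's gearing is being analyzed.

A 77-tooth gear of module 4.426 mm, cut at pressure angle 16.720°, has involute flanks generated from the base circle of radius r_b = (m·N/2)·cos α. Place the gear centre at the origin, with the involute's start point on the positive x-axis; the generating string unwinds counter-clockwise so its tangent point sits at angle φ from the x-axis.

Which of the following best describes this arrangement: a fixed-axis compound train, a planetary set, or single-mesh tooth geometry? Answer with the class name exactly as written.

single-mesh involute tooth geometry (77T wheel at module 4.426)
classification: single-mesh tooth geometry

single-mesh tooth geometry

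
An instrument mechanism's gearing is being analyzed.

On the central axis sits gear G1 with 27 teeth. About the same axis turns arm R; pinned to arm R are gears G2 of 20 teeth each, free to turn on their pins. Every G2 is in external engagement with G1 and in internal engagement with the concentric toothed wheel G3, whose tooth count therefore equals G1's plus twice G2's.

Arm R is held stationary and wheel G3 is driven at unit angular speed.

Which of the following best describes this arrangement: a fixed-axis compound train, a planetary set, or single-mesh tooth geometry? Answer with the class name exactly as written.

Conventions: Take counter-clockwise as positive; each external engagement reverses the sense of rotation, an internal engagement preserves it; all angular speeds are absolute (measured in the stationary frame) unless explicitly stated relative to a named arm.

planetary set

planetary set (27T centre, 20T on arm, 67T internal) — Willis relation
classification: planetary set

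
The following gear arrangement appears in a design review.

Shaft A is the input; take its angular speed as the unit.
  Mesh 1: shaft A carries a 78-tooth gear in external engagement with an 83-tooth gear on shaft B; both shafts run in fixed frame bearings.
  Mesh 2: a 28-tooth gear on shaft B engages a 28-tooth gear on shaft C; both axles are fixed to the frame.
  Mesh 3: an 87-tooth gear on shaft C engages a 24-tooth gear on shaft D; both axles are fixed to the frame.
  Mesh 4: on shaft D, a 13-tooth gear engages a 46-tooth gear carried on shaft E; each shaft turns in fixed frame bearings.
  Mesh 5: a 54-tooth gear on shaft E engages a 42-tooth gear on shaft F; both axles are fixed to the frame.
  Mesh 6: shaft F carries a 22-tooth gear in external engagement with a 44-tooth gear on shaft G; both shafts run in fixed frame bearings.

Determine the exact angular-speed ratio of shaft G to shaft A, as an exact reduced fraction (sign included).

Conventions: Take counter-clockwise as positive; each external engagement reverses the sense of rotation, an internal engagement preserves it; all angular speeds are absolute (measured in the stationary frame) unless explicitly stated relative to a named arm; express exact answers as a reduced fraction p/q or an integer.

132327/213808

class = fixed-axis compound train [6 meshes; 6 ratios multiply, 6 sense flips]
mesh 1 [78T→83T]: running ratio 78/83, sense −
mesh 2 [28T→28T]: running ratio 78/83, sense +
mesh 3 [87T→24T]: running ratio 1131/332, sense −
mesh 4 [13T→46T]: running ratio 14703/15272, sense +
mesh 5 [54T→42T]: running ratio 132327/106904, sense −
mesh 6 [22T→44T]: running ratio 132327/213808, sense +
ω_out/ω_in = 132327/213808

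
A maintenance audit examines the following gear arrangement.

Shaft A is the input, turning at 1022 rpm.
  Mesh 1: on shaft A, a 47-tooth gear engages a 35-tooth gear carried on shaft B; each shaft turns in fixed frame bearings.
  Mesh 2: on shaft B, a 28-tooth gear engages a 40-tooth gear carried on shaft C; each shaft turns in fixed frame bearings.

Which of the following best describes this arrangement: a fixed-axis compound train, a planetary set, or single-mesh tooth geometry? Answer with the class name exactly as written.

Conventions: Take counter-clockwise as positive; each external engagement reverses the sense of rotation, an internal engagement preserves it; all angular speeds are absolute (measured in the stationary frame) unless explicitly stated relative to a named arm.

2-mesh fixed-axis compound train (all bearings frame-fixed)
classification: fixed-axis compound train

fixed-axis compound train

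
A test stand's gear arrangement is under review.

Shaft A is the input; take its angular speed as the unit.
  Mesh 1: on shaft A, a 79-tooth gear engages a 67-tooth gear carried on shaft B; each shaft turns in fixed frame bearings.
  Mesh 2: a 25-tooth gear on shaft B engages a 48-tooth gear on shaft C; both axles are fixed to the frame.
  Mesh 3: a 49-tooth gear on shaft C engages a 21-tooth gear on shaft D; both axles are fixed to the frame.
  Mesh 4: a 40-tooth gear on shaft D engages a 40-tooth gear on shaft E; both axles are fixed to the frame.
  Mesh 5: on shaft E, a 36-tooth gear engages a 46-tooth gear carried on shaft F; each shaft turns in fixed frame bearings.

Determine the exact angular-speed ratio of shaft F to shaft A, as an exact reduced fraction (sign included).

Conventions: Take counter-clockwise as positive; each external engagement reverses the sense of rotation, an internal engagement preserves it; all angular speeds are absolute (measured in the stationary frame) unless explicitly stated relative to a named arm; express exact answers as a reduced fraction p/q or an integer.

class = fixed-axis compound train [5 meshes; 5 ratios multiply, 5 sense flips]
mesh 1 [79T→67T]: running ratio 79/67, sense −
mesh 2 [25T→48T]: running ratio 1975/3216, sense +
mesh 3 [49T→21T]: running ratio 13825/9648, sense −
mesh 4 [40T→40T]: running ratio 13825/9648, sense +
mesh 5 [36T→46T]: running ratio 13825/12328, sense −
ω_out/ω_in = -13825/12328

-13825/12328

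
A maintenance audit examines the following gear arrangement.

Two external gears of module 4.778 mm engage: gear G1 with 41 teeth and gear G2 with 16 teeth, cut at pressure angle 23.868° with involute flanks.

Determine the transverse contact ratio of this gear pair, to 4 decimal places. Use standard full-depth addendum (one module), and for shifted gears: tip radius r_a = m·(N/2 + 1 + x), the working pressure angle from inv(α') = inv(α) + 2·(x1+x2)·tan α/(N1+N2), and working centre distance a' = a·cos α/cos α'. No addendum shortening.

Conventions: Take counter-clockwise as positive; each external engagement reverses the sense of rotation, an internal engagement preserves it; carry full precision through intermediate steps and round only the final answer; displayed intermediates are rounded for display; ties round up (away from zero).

recognized (one external pair, fixed centres): single-mesh tooth geometry, m = 4.778, N1 = 41, N2 = 16
base radii: r_b1 = 89.572410, r_b2 = 34.955087
tip radii: r_a1 = 102.727000, r_a2 = 43.002000
no profile shift: α' = α, a' = a
action lengths: √(r_a1²−r_b1²) = 50.295327, √(r_a2²−r_b2²) = 25.046235
base pitch p_b = π·m·cos α = 13.726830
CR = (50.295327 + 25.046235 − 136.173000·sin 23.86800°)/13.726830 = 1.474613
contact ratio ≈ 1.4746

1.4746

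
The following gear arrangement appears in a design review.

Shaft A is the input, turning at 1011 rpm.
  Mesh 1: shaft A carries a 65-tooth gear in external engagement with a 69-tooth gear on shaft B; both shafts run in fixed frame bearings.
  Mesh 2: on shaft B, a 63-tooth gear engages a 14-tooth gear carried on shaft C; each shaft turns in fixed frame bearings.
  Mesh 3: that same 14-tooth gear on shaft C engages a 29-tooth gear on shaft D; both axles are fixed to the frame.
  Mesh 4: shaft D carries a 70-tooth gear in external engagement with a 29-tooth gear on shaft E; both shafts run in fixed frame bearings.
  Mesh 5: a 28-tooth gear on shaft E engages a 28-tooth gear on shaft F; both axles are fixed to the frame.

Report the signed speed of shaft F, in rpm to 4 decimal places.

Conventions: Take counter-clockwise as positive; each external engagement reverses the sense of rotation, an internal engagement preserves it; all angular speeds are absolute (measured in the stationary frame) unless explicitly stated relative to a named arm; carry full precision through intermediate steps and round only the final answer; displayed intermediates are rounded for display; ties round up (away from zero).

-4994.1090 rpm

class = fixed-axis compound train [5 meshes; 5 ratios multiply, 5 sense flips]
mesh 1 [65T→69T]: ω = 1011.0000×65/69 = 952.3913 rpm, sense flips to −
mesh 2 [63T→14T]: ω = 952.3913×63/14 = 4285.7609 rpm, sense flips to +
mesh 3 [14T→29T]: ω = 4285.7609×14/29 = 2068.9880 rpm, sense flips to −
mesh 4 [70T→29T]: ω = 2068.9880×70/29 = 4994.1090 rpm, sense flips to +
mesh 5 [28T→28T]: ω = 4994.1090×28/28 = 4994.1090 rpm, sense flips to −
signed output speed = -4994.1090 rpm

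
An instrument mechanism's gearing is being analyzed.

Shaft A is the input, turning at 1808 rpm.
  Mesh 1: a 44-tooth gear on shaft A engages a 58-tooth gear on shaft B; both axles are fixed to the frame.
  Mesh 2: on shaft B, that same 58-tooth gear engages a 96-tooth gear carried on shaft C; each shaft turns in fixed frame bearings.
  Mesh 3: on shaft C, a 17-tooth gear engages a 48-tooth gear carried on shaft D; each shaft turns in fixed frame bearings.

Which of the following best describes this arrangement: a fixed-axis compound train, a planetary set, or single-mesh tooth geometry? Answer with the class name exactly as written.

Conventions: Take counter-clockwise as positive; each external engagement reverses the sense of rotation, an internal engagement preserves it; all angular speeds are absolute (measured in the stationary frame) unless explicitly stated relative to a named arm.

recognized (4 fixed axles, 3 meshes): fixed-axis compound train
classification: fixed-axis compound train

fixed-axis compound train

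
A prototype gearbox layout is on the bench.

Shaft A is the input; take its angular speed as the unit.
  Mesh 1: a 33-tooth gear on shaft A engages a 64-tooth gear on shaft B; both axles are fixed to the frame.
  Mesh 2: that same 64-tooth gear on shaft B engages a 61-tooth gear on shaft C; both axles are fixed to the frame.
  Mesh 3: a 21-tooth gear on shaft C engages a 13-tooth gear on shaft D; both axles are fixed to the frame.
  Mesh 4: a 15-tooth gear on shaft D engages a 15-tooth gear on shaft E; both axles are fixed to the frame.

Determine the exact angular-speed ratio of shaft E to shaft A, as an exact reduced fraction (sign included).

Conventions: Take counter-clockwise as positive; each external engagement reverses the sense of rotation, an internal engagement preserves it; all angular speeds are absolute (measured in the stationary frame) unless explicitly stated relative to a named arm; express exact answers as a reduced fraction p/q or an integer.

class = fixed-axis compound train [4 meshes; 4 ratios multiply, 4 sense flips]
mesh 1 [33T→64T]: running ratio 33/64, sense −
mesh 2 [64T→61T]: running ratio 33/61, sense +
mesh 3 [21T→13T]: running ratio 693/793, sense −
mesh 4 [15T→15T]: running ratio 693/793, sense +
ω_out/ω_in = 693/793

693/793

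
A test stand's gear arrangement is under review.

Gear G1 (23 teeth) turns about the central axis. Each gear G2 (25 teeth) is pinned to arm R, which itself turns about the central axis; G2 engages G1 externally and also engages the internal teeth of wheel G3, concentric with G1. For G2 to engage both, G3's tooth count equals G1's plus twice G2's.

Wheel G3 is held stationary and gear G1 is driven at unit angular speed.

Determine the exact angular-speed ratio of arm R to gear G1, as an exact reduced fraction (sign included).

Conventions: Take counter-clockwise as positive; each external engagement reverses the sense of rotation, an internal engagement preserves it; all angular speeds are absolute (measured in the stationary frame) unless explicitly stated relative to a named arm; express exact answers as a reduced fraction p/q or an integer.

recognized (axles ride arm R): planetary set, 23/25/73 teeth
ring teeth: 23 + 2·25 = 73
23(ω_sun−ω_arm) = −73(ω_ring−ω_arm),  ω_ring = 0, ω_sun = 1
23(1−ω_arm) = −73(0−ω_arm)  ⇒  96·ω_arm = 23  ⇒  ω_arm = 23/96
ω_out/ω_in = 23/96

23/96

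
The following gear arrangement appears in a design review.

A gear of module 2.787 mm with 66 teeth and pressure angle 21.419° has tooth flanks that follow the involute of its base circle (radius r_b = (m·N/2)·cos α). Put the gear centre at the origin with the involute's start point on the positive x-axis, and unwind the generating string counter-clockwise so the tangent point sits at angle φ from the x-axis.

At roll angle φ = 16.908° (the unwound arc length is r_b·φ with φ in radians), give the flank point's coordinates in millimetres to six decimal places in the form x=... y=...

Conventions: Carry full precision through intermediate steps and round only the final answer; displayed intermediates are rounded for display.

topology: single-mesh involute geometry — m = 2.787, N = 66
pitch radius r_p = m·N/2 = 2.787·66/2 = 91.971000
base radius r_b = r_p·cos α = 91.971000·cos 21.419° = 85.619001
roll angle φ = 16.908° = 0.29510027 rad
x = r_b·(cos φ + φ·sin φ) = 89.266260
y = r_b·(sin φ − φ·cos φ) = 0.727061

x=89.266260 y=0.727061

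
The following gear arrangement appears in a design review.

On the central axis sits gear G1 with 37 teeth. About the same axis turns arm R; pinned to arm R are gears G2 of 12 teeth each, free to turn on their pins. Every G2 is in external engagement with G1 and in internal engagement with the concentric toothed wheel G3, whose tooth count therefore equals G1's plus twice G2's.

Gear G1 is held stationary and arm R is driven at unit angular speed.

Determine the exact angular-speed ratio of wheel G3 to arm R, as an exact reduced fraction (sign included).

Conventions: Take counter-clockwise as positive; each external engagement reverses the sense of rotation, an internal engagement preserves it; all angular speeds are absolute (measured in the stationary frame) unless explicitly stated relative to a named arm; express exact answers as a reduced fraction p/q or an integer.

class = planetary set [G3 = 37+2·12 = 61; Willis about the carrier]
ring teeth: 37 + 2·12 = 61
37(ω_sun−ω_arm) = −61(ω_ring−ω_arm),  ω_sun = 0, ω_arm = 1
ω_ring = 1 − (37/61)(0−1) = 98/61
ω_out/ω_in = 98/61

98/61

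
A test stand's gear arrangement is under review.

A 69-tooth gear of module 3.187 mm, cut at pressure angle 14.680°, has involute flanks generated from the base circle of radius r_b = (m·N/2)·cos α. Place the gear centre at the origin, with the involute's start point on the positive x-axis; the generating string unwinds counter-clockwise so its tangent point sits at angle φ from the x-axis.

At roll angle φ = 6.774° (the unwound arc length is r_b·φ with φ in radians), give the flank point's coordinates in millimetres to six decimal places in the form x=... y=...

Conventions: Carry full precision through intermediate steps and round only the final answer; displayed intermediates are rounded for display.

recognized (one wheel, involute flank): single-mesh tooth geometry, m = 3.187, N = 69
pitch radius r_p = m·N/2 = 3.187·69/2 = 109.951500
base radius r_b = r_p·cos α = 109.951500·cos 14.680° = 106.362273
roll angle φ = 6.774° = 0.11822860 rad
x = r_b·(cos φ + φ·sin φ) = 107.103044
y = r_b·(sin φ − φ·cos φ) = 0.058510

x=107.103044 y=0.058510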